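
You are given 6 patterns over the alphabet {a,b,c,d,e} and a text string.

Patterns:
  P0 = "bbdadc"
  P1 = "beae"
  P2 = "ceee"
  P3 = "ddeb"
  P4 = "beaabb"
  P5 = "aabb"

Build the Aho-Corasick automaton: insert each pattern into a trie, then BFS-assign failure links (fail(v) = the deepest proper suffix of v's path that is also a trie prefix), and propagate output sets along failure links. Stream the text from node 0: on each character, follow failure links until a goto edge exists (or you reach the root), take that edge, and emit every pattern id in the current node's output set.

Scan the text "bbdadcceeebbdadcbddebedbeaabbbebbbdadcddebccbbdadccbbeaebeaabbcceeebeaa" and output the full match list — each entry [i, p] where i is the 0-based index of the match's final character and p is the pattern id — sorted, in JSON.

Construct AC machine:
Trie nodes:
  n0 'ε': a→21 b→1 c→10 d→14
  n1 'b': b→2 e→7
  n2 'bb': d→3
  n3 'bbd': a→4
  n4 'bbda': d→5
  n5 'bbdad': c→6
  n6 'bbdadc': ·  ←P0
  n7 'be': a→8
  n8 'bea': a→18 e→9
  n9 'beae': ·  ←P1
  n10 'c': e→11
  n11 'ce': e→12
  n12 'cee': e→13
  n13 'ceee': ·  ←P2
  n14 'd': d→15
  n15 'dd': e→16
  n16 'dde': b→17
  n17 'ddeb': ·  ←P3
  n18 'beaa': b→19
  n19 'beaab': b→20
  n20 'beaabb': ·  ←P4
  n21 'a': a→22
  n22 'aa': b→23
  n23 'aab': b→24
  n24 'aabb': ·  ←P5

BFS fail/out derivation:
  fail(1) 'b': from fail(0)=0 chase 'b': 0 ⇒ 0;  out=∅∪out(0)=∅
  fail(10) 'c': from fail(0)=0 chase 'c': 0 ⇒ 0;  out=∅∪out(0)=∅
  fail(14) 'd': from fail(0)=0 chase 'd': 0 ⇒ 0;  out=∅∪out(0)=∅
  fail(21) 'a': from fail(0)=0 chase 'a': 0 ⇒ 0;  out=∅∪out(0)=∅
  fail(2) 'bb': from fail(1)=0 chase 'b': 0 ⇒ 1;  out=∅∪out(1)=∅
  fail(7) 'be': from fail(1)=0 chase 'e': 0 ⇒ 0;  out=∅∪out(0)=∅
  fail(11) 'ce': from fail(10)=0 chase 'e': 0 ⇒ 0;  out=∅∪out(0)=∅
  fail(15) 'dd': from fail(14)=0 chase 'd': 0 ⇒ 14;  out=∅∪out(14)=∅
  fail(22) 'aa': from fail(21)=0 chase 'a': 0 ⇒ 21;  out=∅∪out(21)=∅
  fail(3) 'bbd': from fail(2)=1 chase 'd': 1→0 ⇒ 14;  out=∅∪out(14)=∅
  fail(8) 'bea': from fail(7)=0 chase 'a': 0 ⇒ 21;  out=∅∪out(21)=∅
  fail(12) 'cee': from fail(11)=0 chase 'e': 0 ⇒ 0;  out=∅∪out(0)=∅
  fail(16) 'dde': from fail(15)=14 chase 'e': 14→0 ⇒ 0;  out=∅∪out(0)=∅
  fail(23) 'aab': from fail(22)=21 chase 'b': 21→0 ⇒ 1;  out=∅∪out(1)=∅
  fail(4) 'bbda': from fail(3)=14 chase 'a': 14→0 ⇒ 21;  out=∅∪out(21)=∅
  fail(9) 'beae': from fail(8)=21 chase 'e': 21→0 ⇒ 0;  out={1}∪out(0)={1}
  fail(13) 'ceee': from fail(12)=0 chase 'e': 0 ⇒ 0;  out={2}∪out(0)={2}
  fail(17) 'ddeb': from fail(16)=0 chase 'b': 0 ⇒ 1;  out={3}∪out(1)={3}
  fail(18) 'beaa': from fail(8)=21 chase 'a': 21 ⇒ 22;  out=∅∪out(22)=∅
  fail(24) 'aabb': from fail(23)=1 chase 'b': 1 ⇒ 2;  out={5}∪out(2)={5}
  fail(5) 'bbdad': from fail(4)=21 chase 'd': 21→0 ⇒ 14;  out=∅∪out(14)=∅
  fail(19) 'beaab': from fail(18)=22 chase 'b': 22 ⇒ 23;  out=∅∪out(23)=∅
  fail(6) 'bbdadc': from fail(5)=14 chase 'c': 14→0 ⇒ 10;  out={0}∪out(10)={0}
  fail(20) 'beaabb': from fail(19)=23 chase 'b': 23 ⇒ 24;  out={4}∪out(24)={4,5}

Run:
[0] read 'b'  n0⇒n1
[1] read 'b'  n1⇒n2
[2] read 'd'  n2⇒n3
[3] read 'a'  n3⇒n4
[4] read 'd'  n4⇒n5
[5] read 'c'  n5⇒n6  emit P0@[0:5]
[6] read 'c'  n6⇒n10 (fail-walked)
[7] read 'e'  n10⇒n11
[8] read 'e'  n11⇒n12
[9] read 'e'  n12⇒n13  emit P2@[6:9]
[10] read 'b'  n13⇒n1 (fail-walked)
[11] read 'b'  n1⇒n2
[12] read 'd'  n2⇒n3
[13] read 'a'  n3⇒n4
[14] read 'd'  n4⇒n5
[15] read 'c'  n5⇒n6  emit P0@[10:15]
[16] read 'b'  n6⇒n1 (fail-walked)
[17] read 'd'  n1⇒n14 (fail-walked)
[18] read 'd'  n14⇒n15
[19] read 'e'  n15⇒n16
[20] read 'b'  n16⇒n17  emit P3@[17:20]
[21] read 'e'  n17⇒n7 (fail-walked)
[22] read 'd'  n7⇒n14 (fail-walked)
[23] read 'b'  n14⇒n1 (fail-walked)
[24] read 'e'  n1⇒n7
[25] read 'a'  n7⇒n8
[26] read 'a'  n8⇒n18
[27] read 'b'  n18⇒n19
[28] read 'b'  n19⇒n20  emit P4@[23:28],P5@[25:28]
[29] read 'b'  n20⇒n2 (fail-walked)
[30] read 'e'  n2⇒n7 (fail-walked)
[31] read 'b'  n7⇒n1 (fail-walked)
[32] read 'b'  n1⇒n2
[33] read 'b'  n2⇒n2 (fail-walked)
[34] read 'd'  n2⇒n3
[35] read 'a'  n3⇒n4
[36] read 'd'  n4⇒n5
[37] read 'c'  n5⇒n6  emit P0@[32:37]
[38] read 'd'  n6⇒n14 (fail-walked)
[39] read 'd'  n14⇒n15
[40] read 'e'  n15⇒n16
[41] read 'b'  n16⇒n17  emit P3@[38:41]
[42] read 'c'  n17⇒n10 (fail-walked)
[43] read 'c'  n10⇒n10 (fail-walked)
[44] read 'b'  n10⇒n1 (fail-walked)
[45] read 'b'  n1⇒n2
[46] read 'd'  n2⇒n3
[47] read 'a'  n3⇒n4
[48] read 'd'  n4⇒n5
[49] read 'c'  n5⇒n6  emit P0@[44:49]
[50] read 'c'  n6⇒n10 (fail-walked)
[51] read 'b'  n10⇒n1 (fail-walked)
[52] read 'b'  n1⇒n2
[53] read 'e'  n2⇒n7 (fail-walked)
[54] read 'a'  n7⇒n8
[55] read 'e'  n8⇒n9  emit P1@[52:55]
[56] read 'b'  n9⇒n1 (fail-walked)
[57] read 'e'  n1⇒n7
[58] read 'a'  n7⇒n8
[59] read 'a'  n8⇒n18
[60] read 'b'  n18⇒n19
[61] read 'b'  n19⇒n20  emit P4@[56:61],P5@[58:61]
[62] read 'c'  n20⇒n10 (fail-walked)
[63] read 'c'  n10⇒n10 (fail-walked)
[64] read 'e'  n10⇒n11
[65] read 'e'  n11⇒n12
[66] read 'e'  n12⇒n13  emit P2@[63:66]
[67] read 'b'  n13⇒n1 (fail-walked)
[68] read 'e'  n1⇒n7
[69] read 'a'  n7⇒n8
[70] read 'a'  n8⇒n18

Result: [[5,0],[9,2],[15,0],[20,3],[28,4],[28,5],[37,0],[41,3],[49,0],[55,1],[61,4],[61,5],[66,2]]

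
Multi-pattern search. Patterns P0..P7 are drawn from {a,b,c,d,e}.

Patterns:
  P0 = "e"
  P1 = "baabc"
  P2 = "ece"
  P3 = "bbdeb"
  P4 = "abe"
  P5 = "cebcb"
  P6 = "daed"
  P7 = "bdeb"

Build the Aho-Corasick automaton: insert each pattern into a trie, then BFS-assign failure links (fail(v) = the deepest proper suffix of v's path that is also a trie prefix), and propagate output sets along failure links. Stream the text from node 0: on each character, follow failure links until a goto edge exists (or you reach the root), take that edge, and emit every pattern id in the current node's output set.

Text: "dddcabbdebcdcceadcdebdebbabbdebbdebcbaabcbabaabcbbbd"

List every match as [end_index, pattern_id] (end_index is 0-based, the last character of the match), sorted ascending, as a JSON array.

Build:
Trie (insert patterns):
  0='ε' goto a→13 b→2 c→16 d→21 e→1
  1='e' goto c→7  ←P0
  2='b' goto a→3 b→9 d→25
  3='ba' goto a→4
  4='baa' goto b→5
  5='baab' goto c→6
  6='baabc' goto ·  ←P1
  7='ec' goto e→8
  8='ece' goto ·  ←P2
  9='bb' goto d→10
  10='bbd' goto e→11
  11='bbde' goto b→12
  12='bbdeb' goto ·  ←P3
  13='a' goto b→14
  14='ab' goto e→15
  15='abe' goto ·  ←P4
  16='c' goto e→17
  17='ce' goto b→18
  18='ceb' goto c→19
  19='cebc' goto b→20
  20='cebcb' goto ·  ←P5
  21='d' goto a→22
  22='da' goto e→23
  23='dae' goto d→24
  24='daed' goto ·  ←P6
  25='bd' goto e→26
  26='bde' goto b→27
  27='bdeb' goto ·  ←P7

BFS fail/out derivation:
  n1('e'): parent n0 fail=0; on 'e' 0 → fail=0;  out {0}∪∅={0}
  n2('b'): parent n0 fail=0; on 'b' 0 → fail=0;  out ∅∪∅=∅
  n13('a'): parent n0 fail=0; on 'a' 0 → fail=0;  out ∅∪∅=∅
  n16('c'): parent n0 fail=0; on 'c' 0 → fail=0;  out ∅∪∅=∅
  n21('d'): parent n0 fail=0; on 'd' 0 → fail=0;  out ∅∪∅=∅
  n3('ba'): parent n2 fail=0; on 'a' 0 → fail=13;  out ∅∪∅=∅
  n7('ec'): parent n1 fail=0; on 'c' 0 → fail=16;  out ∅∪∅=∅
  n9('bb'): parent n2 fail=0; on 'b' 0 → fail=2;  out ∅∪∅=∅
  n14('ab'): parent n13 fail=0; on 'b' 0 → fail=2;  out ∅∪∅=∅
  n17('ce'): parent n16 fail=0; on 'e' 0 → fail=1;  out ∅∪{0}={0}
  n22('da'): parent n21 fail=0; on 'a' 0 → fail=13;  out ∅∪∅=∅
  n25('bd'): parent n2 fail=0; on 'd' 0 → fail=21;  out ∅∪∅=∅
  n4('baa'): parent n3 fail=13; on 'a' 13→0 → fail=13;  out ∅∪∅=∅
  n8('ece'): parent n7 fail=16; on 'e' 16 → fail=17;  out {2}∪{0}={0,2}
  n10('bbd'): parent n9 fail=2; on 'd' 2 → fail=25;  out ∅∪∅=∅
  n15('abe'): parent n14 fail=2; on 'e' 2→0 → fail=1;  out {4}∪{0}={0,4}
  n18('ceb'): parent n17 fail=1; on 'b' 1→0 → fail=2;  out ∅∪∅=∅
  n23('dae'): parent n22 fail=13; on 'e' 13→0 → fail=1;  out ∅∪{0}={0}
  n26('bde'): parent n25 fail=21; on 'e' 21→0 → fail=1;  out ∅∪{0}={0}
  n5('baab'): parent n4 fail=13; on 'b' 13 → fail=14;  out ∅∪∅=∅
  n11('bbde'): parent n10 fail=25; on 'e' 25 → fail=26;  out ∅∪{0}={0}
  n19('cebc'): parent n18 fail=2; on 'c' 2→0 → fail=16;  out ∅∪∅=∅
  n24('daed'): parent n23 fail=1; on 'd' 1→0 → fail=21;  out {6}∪∅={6}
  n27('bdeb'): parent n26 fail=1; on 'b' 1→0 → fail=2;  out {7}∪∅={7}
  n6('baabc'): parent n5 fail=14; on 'c' 14→2→0 → fail=16;  out {1}∪∅={1}
  n12('bbdeb'): parent n11 fail=26; on 'b' 26 → fail=27;  out {3}∪{7}={3,7}
  n20('cebcb'): parent n19 fail=16; on 'b' 16→0 → fail=2;  out {5}∪∅={5}

Text stream:
[0] read 'd'  n0⇒n21
[1] read 'd'  n21⇒n21 ·f
[2] read 'd'  n21⇒n21 ·f
[3] read 'c'  n21⇒n16 ·f
[4] read 'a'  n16⇒n13 ·f
[5] read 'b'  n13⇒n14
[6] read 'b'  n14⇒n9 ·f
[7] read 'd'  n9⇒n10
[8] read 'e'  n10⇒n11  → match P0@[8:8]
[9] read 'b'  n11⇒n12  → match P3@[5:9],P7@[6:9]
[10] read 'c'  n12⇒n16 ·f
[11] read 'd'  n16⇒n21 ·f
[12] read 'c'  n21⇒n16 ·f
[13] read 'c'  n16⇒n16 ·f
[14] read 'e'  n16⇒n17  → match P0@[14:14]
[15] read 'a'  n17⇒n13 ·f
[16] read 'd'  n13⇒n21 ·f
[17] read 'c'  n21⇒n16 ·f
[18] read 'd'  n16⇒n21 ·f
[19] read 'e'  n21⇒n1 ·f  → match P0@[19:19]
[20] read 'b'  n1⇒n2 ·f
[21] read 'd'  n2⇒n25
[22] read 'e'  n25⇒n26  → match P0@[22:22]
[23] read 'b'  n26⇒n27  → match P7@[20:23]
[24] read 'b'  n27⇒n9 ·f
[25] read 'a'  n9⇒n3 ·f
[26] read 'b'  n3⇒n14 ·f
[27] read 'b'  n14⇒n9 ·f
[28] read 'd'  n9⇒n10
[29] read 'e'  n10⇒n11  → match P0@[29:29]
[30] read 'b'  n11⇒n12  → match P3@[26:30],P7@[27:30]
[31] read 'b'  n12⇒n9 ·f
[32] read 'd'  n9⇒n10
[33] read 'e'  n10⇒n11  → match P0@[33:33]
[34] read 'b'  n11⇒n12  → match P3@[30:34],P7@[31:34]
[35] read 'c'  n12⇒n16 ·f
[36] read 'b'  n16⇒n2 ·f
[37] read 'a'  n2⇒n3
[38] read 'a'  n3⇒n4
[39] read 'b'  n4⇒n5
[40] read 'c'  n5⇒n6  → match P1@[36:40]
[41] read 'b'  n6⇒n2 ·f
[42] read 'a'  n2⇒n3
[43] read 'b'  n3⇒n14 ·f
[44] read 'a'  n14⇒n3 ·f
[45] read 'a'  n3⇒n4
[46] read 'b'  n4⇒n5
[47] read 'c'  n5⇒n6  → match P1@[43:47]
[48] read 'b'  n6⇒n2 ·f
[49] read 'b'  n2⇒n9
[50] read 'b'  n9⇒n9 ·f
[51] read 'd'  n9⇒n10

Matches: [[8,0],[9,3],[9,7],[14,0],[19,0],[22,0],[23,7],[29,0],[30,3],[30,7],[33,0],[34,3],[34,7],[40,1],[47,1]]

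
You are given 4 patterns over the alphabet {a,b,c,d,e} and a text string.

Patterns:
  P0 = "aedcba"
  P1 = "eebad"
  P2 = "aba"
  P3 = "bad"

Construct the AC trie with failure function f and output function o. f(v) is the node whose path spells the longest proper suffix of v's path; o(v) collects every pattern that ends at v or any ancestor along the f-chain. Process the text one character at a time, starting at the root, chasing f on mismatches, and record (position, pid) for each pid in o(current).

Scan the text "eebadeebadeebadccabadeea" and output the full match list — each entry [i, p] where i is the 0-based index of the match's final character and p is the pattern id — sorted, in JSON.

Build:
Trie nodes:
  n0 'ε': a→1 b→14 e→7
  n1 'a': b→12 e→2
  n2 'ae': d→3
  n3 'aed': c→4
  n4 'aedc': b→5
  n5 'aedcb': a→6
  n6 'aedcba': ·  [P0 ends]
  n7 'e': e→8
  n8 'ee': b→9
  n9 'eeb': a→10
  n10 'eeba': d→11
  n11 'eebad': ·  [P1 ends]
  n12 'ab': a→13
  n13 'aba': ·  [P2 ends]
  n14 'b': a→15
  n15 'ba': d→16
  n16 'bad': ·  [P3 ends]

BFS fail/out derivation:
  fail(1) 'a': from fail(0)=0 chase 'a': 0 ⇒ 0;  out=∅∪out(0)=∅
  fail(7) 'e': from fail(0)=0 chase 'e': 0 ⇒ 0;  out=∅∪out(0)=∅
  fail(14) 'b': from fail(0)=0 chase 'b': 0 ⇒ 0;  out=∅∪out(0)=∅
  fail(2) 'ae': from fail(1)=0 chase 'e': 0 ⇒ 7;  out=∅∪out(7)=∅
  fail(8) 'ee': from fail(7)=0 chase 'e': 0 ⇒ 7;  out=∅∪out(7)=∅
  fail(12) 'ab': from fail(1)=0 chase 'b': 0 ⇒ 14;  out=∅∪out(14)=∅
  fail(15) 'ba': from fail(14)=0 chase 'a': 0 ⇒ 1;  out=∅∪out(1)=∅
  fail(3) 'aed': from fail(2)=7 chase 'd': 7→0 ⇒ 0;  out=∅∪out(0)=∅
  fail(9) 'eeb': from fail(8)=7 chase 'b': 7→0 ⇒ 14;  out=∅∪out(14)=∅
  fail(13) 'aba': from fail(12)=14 chase 'a': 14 ⇒ 15;  out={2}∪out(15)={2}
  fail(16) 'bad': from fail(15)=1 chase 'd': 1→0 ⇒ 0;  out={3}∪out(0)={3}
  fail(4) 'aedc': from fail(3)=0 chase 'c': 0 ⇒ 0;  out=∅∪out(0)=∅
  fail(10) 'eeba': from fail(9)=14 chase 'a': 14 ⇒ 15;  out=∅∪out(15)=∅
  fail(5) 'aedcb': from fail(4)=0 chase 'b': 0 ⇒ 14;  out=∅∪out(14)=∅
  fail(11) 'eebad': from fail(10)=15 chase 'd': 15 ⇒ 16;  out={1}∪out(16)={1,3}
  fail(6) 'aedcba': from fail(5)=14 chase 'a': 14 ⇒ 15;  out={0}∪out(15)={0}

Text stream:
pos 0 'e': at 7
pos 1 'e': at 8
pos 2 'b': at 9
pos 3 'a': at 10
pos 4 'd': at 11  emit P1@[0:4],P3@[2:4]
pos 5 'e': at 7 ·f
pos 6 'e': at 8
pos 7 'b': at 9
pos 8 'a': at 10
pos 9 'd': at 11  emit P1@[5:9],P3@[7:9]
pos 10 'e': at 7 ·f
pos 11 'e': at 8
pos 12 'b': at 9
pos 13 'a': at 10
pos 14 'd': at 11  emit P1@[10:14],P3@[12:14]
pos 15 'c': at 0 ·f
pos 16 'c': at 0
pos 17 'a': at 1
pos 18 'b': at 12
pos 19 'a': at 13  emit P2@[17:19]
pos 20 'd': at 16 ·f  emit P3@[18:20]
pos 21 'e': at 7 ·f
pos 22 'e': at 8
pos 23 'a': at 1 ·f

All matches (sorted): [[4,1],[4,3],[9,1],[9,3],[14,1],[14,3],[19,2],[20,3]]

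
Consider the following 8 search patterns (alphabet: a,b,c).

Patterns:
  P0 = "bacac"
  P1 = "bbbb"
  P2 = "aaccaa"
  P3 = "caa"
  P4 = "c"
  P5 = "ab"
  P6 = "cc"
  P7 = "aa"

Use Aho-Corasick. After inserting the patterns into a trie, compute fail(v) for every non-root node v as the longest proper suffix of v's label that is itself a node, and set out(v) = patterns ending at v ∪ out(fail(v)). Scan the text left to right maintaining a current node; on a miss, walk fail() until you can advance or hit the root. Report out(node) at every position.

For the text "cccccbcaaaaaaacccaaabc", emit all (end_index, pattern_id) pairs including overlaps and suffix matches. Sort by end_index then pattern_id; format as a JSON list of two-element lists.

Build automaton:
Trie (insert patterns):
  0='ε' goto a→9 b→1 c→15
  1='b' goto a→2 b→6
  2='ba' goto c→3
  3='bac' goto a→4
  4='baca' goto c→5
  5='bacac' goto ·  [P0 ends]
  6='bb' goto b→7
  7='bbb' goto b→8
  8='bbbb' goto ·  [P1 ends]
  9='a' goto a→10 b→18
  10='aa' goto c→11  [P7 ends]
  11='aac' goto c→12
  12='aacc' goto a→13
  13='aacca' goto a→14
  14='aaccaa' goto ·  [P2 ends]
  15='c' goto a→16 c→19  [P4 ends]
  16='ca' goto a→17
  17='caa' goto ·  [P3 ends]
  18='ab' goto ·  [P5 ends]
  19='cc' goto ·  [P6 ends]

BFS fail/out derivation:
  n1('b'): parent n0 fail=0; on 'b' 0 → fail=0;  out ∅∪∅=∅
  n9('a'): parent n0 fail=0; on 'a' 0 → fail=0;  out ∅∪∅=∅
  n15('c'): parent n0 fail=0; on 'c' 0 → fail=0;  out {4}∪∅={4}
  n2('ba'): parent n1 fail=0; on 'a' 0 → fail=9;  out ∅∪∅=∅
  n6('bb'): parent n1 fail=0; on 'b' 0 → fail=1;  out ∅∪∅=∅
  n10('aa'): parent n9 fail=0; on 'a' 0 → fail=9;  out {7}∪∅={7}
  n16('ca'): parent n15 fail=0; on 'a' 0 → fail=9;  out ∅∪∅=∅
  n18('ab'): parent n9 fail=0; on 'b' 0 → fail=1;  out {5}∪∅={5}
  n19('cc'): parent n15 fail=0; on 'c' 0 → fail=15;  out {6}∪{4}={4,6}
  n3('bac'): parent n2 fail=9; on 'c' 9→0 → fail=15;  out ∅∪{4}={4}
  n7('bbb'): parent n6 fail=1; on 'b' 1 → fail=6;  out ∅∪∅=∅
  n11('aac'): parent n10 fail=9; on 'c' 9→0 → fail=15;  out ∅∪{4}={4}
  n17('caa'): parent n16 fail=9; on 'a' 9 → fail=10;  out {3}∪{7}={3,7}
  n4('baca'): parent n3 fail=15; on 'a' 15 → fail=16;  out ∅∪∅=∅
  n8('bbbb'): parent n7 fail=6; on 'b' 6 → fail=7;  out {1}∪∅={1}
  n12('aacc'): parent n11 fail=15; on 'c' 15 → fail=19;  out ∅∪{4,6}={4,6}
  n5('bacac'): parent n4 fail=16; on 'c' 16→9→0 → fail=15;  out {0}∪{4}={0,4}
  n13('aacca'): parent n12 fail=19; on 'a' 19→15 → fail=16;  out ∅∪∅=∅
  n14('aaccaa'): parent n13 fail=16; on 'a' 16 → fail=17;  out {2}∪{3,7}={2,3,7}

Scan:
i=0 'c': node 0→15  emit P4@[0:0]
i=1 'c': node 15→19  emit P4@[1:1],P6@[0:1]
i=2 'c': node 19→19 ·f  emit P4@[2:2],P6@[1:2]
i=3 'c': node 19→19 ·f  emit P4@[3:3],P6@[2:3]
i=4 'c': node 19→19 ·f  emit P4@[4:4],P6@[3:4]
i=5 'b': node 19→1 ·f
i=6 'c': node 1→15 ·f  emit P4@[6:6]
i=7 'a': node 15→16
i=8 'a': node 16→17  emit P3@[6:8],P7@[7:8]
i=9 'a': node 17→10 ·f  emit P7@[8:9]
i=10 'a': node 10→10 ·f  emit P7@[9:10]
i=11 'a': node 10→10 ·f  emit P7@[10:11]
i=12 'a': node 10→10 ·f  emit P7@[11:12]
i=13 'a': node 10→10 ·f  emit P7@[12:13]
i=14 'c': node 10→11  emit P4@[14:14]
i=15 'c': node 11→12  emit P4@[15:15],P6@[14:15]
i=16 'c': node 12→19 ·f  emit P4@[16:16],P6@[15:16]
i=17 'a': node 19→16 ·f
i=18 'a': node 16→17  emit P3@[16:18],P7@[17:18]
i=19 'a': node 17→10 ·f  emit P7@[18:19]
i=20 'b': node 10→18 ·f  emit P5@[19:20]
i=21 'c': node 18→15 ·f  emit P4@[21:21]

All matches (sorted): [[0,4],[1,4],[1,6],[2,4],[2,6],[3,4],[3,6],[4,4],[4,6],[6,4],[8,3],[8,7],[9,7],[10,7],[11,7],[12,7],[13,7],[14,4],[15,4],[15,6],[16,4],[16,6],[18,3],[18,7],[19,7],[20,5],[21,4]]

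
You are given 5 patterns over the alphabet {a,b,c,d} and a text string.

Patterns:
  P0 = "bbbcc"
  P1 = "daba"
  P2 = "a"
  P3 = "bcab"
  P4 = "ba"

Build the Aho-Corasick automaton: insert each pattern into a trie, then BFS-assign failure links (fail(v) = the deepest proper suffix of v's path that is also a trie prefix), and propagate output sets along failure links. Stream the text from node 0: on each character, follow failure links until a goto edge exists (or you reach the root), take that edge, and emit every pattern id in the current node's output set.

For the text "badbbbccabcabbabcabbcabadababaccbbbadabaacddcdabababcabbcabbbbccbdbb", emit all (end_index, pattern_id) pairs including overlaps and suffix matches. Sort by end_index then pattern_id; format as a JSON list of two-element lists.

Construct AC machine:
Trie nodes:
  n0 'ε': a→10 b→1 d→6
  n1 'b': a→14 b→2 c→11
  n2 'bb': b→3
  n3 'bbb': c→4
  n4 'bbbc': c→5
  n5 'bbbcc': ·  ←P0
  n6 'd': a→7
  n7 'da': b→8
  n8 'dab': a→9
  n9 'daba': ·  ←P1
  n10 'a': ·  ←P2
  n11 'bc': a→12
  n12 'bca': b→13
  n13 'bcab': ·  ←P3
  n14 'ba': ·  ←P4

BFS fail/out derivation:
  n1('b'): parent n0 fail=0; on 'b' 0 → fail=0;  out ∅∪∅=∅
  n6('d'): parent n0 fail=0; on 'd' 0 → fail=0;  out ∅∪∅=∅
  n10('a'): parent n0 fail=0; on 'a' 0 → fail=0;  out {2}∪∅={2}
  n2('bb'): parent n1 fail=0; on 'b' 0 → fail=1;  out ∅∪∅=∅
  n7('da'): parent n6 fail=0; on 'a' 0 → fail=10;  out ∅∪{2}={2}
  n11('bc'): parent n1 fail=0; on 'c' 0 → fail=0;  out ∅∪∅=∅
  n14('ba'): parent n1 fail=0; on 'a' 0 → fail=10;  out {4}∪{2}={2,4}
  n3('bbb'): parent n2 fail=1; on 'b' 1 → fail=2;  out ∅∪∅=∅
  n8('dab'): parent n7 fail=10; on 'b' 10→0 → fail=1;  out ∅∪∅=∅
  n12('bca'): parent n11 fail=0; on 'a' 0 → fail=10;  out ∅∪{2}={2}
  n4('bbbc'): parent n3 fail=2; on 'c' 2→1 → fail=11;  out ∅∪∅=∅
  n9('daba'): parent n8 fail=1; on 'a' 1 → fail=14;  out {1}∪{2,4}={1,2,4}
  n13('bcab'): parent n12 fail=10; on 'b' 10→0 → fail=1;  out {3}∪∅={3}
  n5('bbbcc'): parent n4 fail=11; on 'c' 11→0 → fail=0;  out {0}∪∅={0}

Scan:
[0] read 'b'  n0⇒n1
[1] read 'a'  n1⇒n14  → match P2@[1:1],P4@[0:1]
[2] read 'd'  n14⇒n6 (via fail)
[3] read 'b'  n6⇒n1 (via fail)
[4] read 'b'  n1⇒n2
[5] read 'b'  n2⇒n3
[6] read 'c'  n3⇒n4
[7] read 'c'  n4⇒n5  → match P0@[3:7]
[8] read 'a'  n5⇒n10 (via fail)  → match P2@[8:8]
[9] read 'b'  n10⇒n1 (via fail)
[10] read 'c'  n1⇒n11
[11] read 'a'  n11⇒n12  → match P2@[11:11]
[12] read 'b'  n12⇒n13  → match P3@[9:12]
[13] read 'b'  n13⇒n2 (via fail)
[14] read 'a'  n2⇒n14 (via fail)  → match P2@[14:14],P4@[13:14]
[15] read 'b'  n14⇒n1 (via fail)
[16] read 'c'  n1⇒n11
[17] read 'a'  n11⇒n12  → match P2@[17:17]
[18] read 'b'  n12⇒n13  → match P3@[15:18]
[19] read 'b'  n13⇒n2 (via fail)
[20] read 'c'  n2⇒n11 (via fail)
[21] read 'a'  n11⇒n12  → match P2@[21:21]
[22] read 'b'  n12⇒n13  → match P3@[19:22]
[23] read 'a'  n13⇒n14 (via fail)  → match P2@[23:23],P4@[22:23]
[24] read 'd'  n14⇒n6 (via fail)
[25] read 'a'  n6⇒n7  → match P2@[25:25]
[26] read 'b'  n7⇒n8
[27] read 'a'  n8⇒n9  → match P1@[24:27],P2@[27:27],P4@[26:27]
[28] read 'b'  n9⇒n1 (via fail)
[29] read 'a'  n1⇒n14  → match P2@[29:29],P4@[28:29]
[30] read 'c'  n14⇒n0 (via fail)
[31] read 'c'  n0⇒n0
[32] read 'b'  n0⇒n1
[33] read 'b'  n1⇒n2
[34] read 'b'  n2⇒n3
[35] read 'a'  n3⇒n14 (via fail)  → match P2@[35:35],P4@[34:35]
[36] read 'd'  n14⇒n6 (via fail)
[37] read 'a'  n6⇒n7  → match P2@[37:37]
[38] read 'b'  n7⇒n8
[39] read 'a'  n8⇒n9  → match P1@[36:39],P2@[39:39],P4@[38:39]
[40] read 'a'  n9⇒n10 (via fail)  → match P2@[40:40]
[41] read 'c'  n10⇒n0 (via fail)
[42] read 'd'  n0⇒n6
[43] read 'd'  n6⇒n6 (via fail)
[44] read 'c'  n6⇒n0 (via fail)
[45] read 'd'  n0⇒n6
[46] read 'a'  n6⇒n7  → match P2@[46:46]
[47] read 'b'  n7⇒n8
[48] read 'a'  n8⇒n9  → match P1@[45:48],P2@[48:48],P4@[47:48]
[49] read 'b'  n9⇒n1 (via fail)
[50] read 'a'  n1⇒n14  → match P2@[50:50],P4@[49:50]
[51] read 'b'  n14⇒n1 (via fail)
[52] read 'c'  n1⇒n11
[53] read 'a'  n11⇒n12  → match P2@[53:53]
[54] read 'b'  n12⇒n13  → match P3@[51:54]
[55] read 'b'  n13⇒n2 (via fail)
[56] read 'c'  n2⇒n11 (via fail)
[57] read 'a'  n11⇒n12  → match P2@[57:57]
[58] read 'b'  n12⇒n13  → match P3@[55:58]
[59] read 'b'  n13⇒n2 (via fail)
[60] read 'b'  n2⇒n3
[61] read 'b'  n3⇒n3 (via fail)
[62] read 'c'  n3⇒n4
[63] read 'c'  n4⇒n5  → match P0@[59:63]
[64] read 'b'  n5⇒n1 (via fail)
[65] read 'd'  n1⇒n6 (via fail)
[66] read 'b'  n6⇒n1 (via fail)
[67] read 'b'  n1⇒n2

Matches: [[1,2],[1,4],[7,0],[8,2],[11,2],[12,3],[14,2],[14,4],[17,2],[18,3],[21,2],[22,3],[23,2],[23,4],[25,2],[27,1],[27,2],[27,4],[29,2],[29,4],[35,2],[35,4],[37,2],[39,1],[39,2],[39,4],[40,2],[46,2],[48,1],[48,2],[48,4],[50,2],[50,4],[53,2],[54,3],[57,2],[58,3],[63,0]]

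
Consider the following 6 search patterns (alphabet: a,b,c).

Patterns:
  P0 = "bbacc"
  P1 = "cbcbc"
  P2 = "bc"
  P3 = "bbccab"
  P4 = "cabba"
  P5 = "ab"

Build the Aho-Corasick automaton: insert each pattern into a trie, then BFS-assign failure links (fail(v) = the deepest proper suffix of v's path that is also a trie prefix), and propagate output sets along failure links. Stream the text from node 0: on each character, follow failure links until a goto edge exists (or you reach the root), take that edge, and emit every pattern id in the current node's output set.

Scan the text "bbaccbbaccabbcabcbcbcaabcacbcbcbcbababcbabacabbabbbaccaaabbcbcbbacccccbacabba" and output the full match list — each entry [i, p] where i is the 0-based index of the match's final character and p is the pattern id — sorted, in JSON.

Build:
Trie (insert patterns):
  n0 'ε': a→20 b→1 c→6
  n1 'b': b→2 c→11
  n2 'bb': a→3 c→12
  n3 'bba': c→4
  n4 'bbac': c→5
  n5 'bbacc': ·  ←P0
  n6 'c': a→16 b→7
  n7 'cb': c→8
  n8 'cbc': b→9
  n9 'cbcb': c→10
  n10 'cbcbc': ·  ←P1
  n11 'bc': ·  ←P2
  n12 'bbc': c→13
  n13 'bbcc': a→14
  n14 'bbcca': b→15
  n15 'bbccab': ·  ←P3
  n16 'ca': b→17
  n17 'cab': b→18
  n18 'cabb': a→19
  n19 'cabba': ·  ←P4
  n20 'a': b→21
  n21 'ab': ·  ←P5

BFS fail/out derivation:
  fail(1) 'b': from fail(0)=0 chase 'b': 0 ⇒ 0;  out=∅∪out(0)=∅
  fail(6) 'c': from fail(0)=0 chase 'c': 0 ⇒ 0;  out=∅∪out(0)=∅
  fail(20) 'a': from fail(0)=0 chase 'a': 0 ⇒ 0;  out=∅∪out(0)=∅
  fail(2) 'bb': from fail(1)=0 chase 'b': 0 ⇒ 1;  out=∅∪out(1)=∅
  fail(7) 'cb': from fail(6)=0 chase 'b': 0 ⇒ 1;  out=∅∪out(1)=∅
  fail(11) 'bc': from fail(1)=0 chase 'c': 0 ⇒ 6;  out={2}∪out(6)={2}
  fail(16) 'ca': from fail(6)=0 chase 'a': 0 ⇒ 20;  out=∅∪out(20)=∅
  fail(21) 'ab': from fail(20)=0 chase 'b': 0 ⇒ 1;  out={5}∪out(1)={5}
  fail(3) 'bba': from fail(2)=1 chase 'a': 1→0 ⇒ 20;  out=∅∪out(20)=∅
  fail(8) 'cbc': from fail(7)=1 chase 'c': 1 ⇒ 11;  out=∅∪out(11)={2}
  fail(12) 'bbc': from fail(2)=1 chase 'c': 1 ⇒ 11;  out=∅∪out(11)={2}
  fail(17) 'cab': from fail(16)=20 chase 'b': 20 ⇒ 21;  out=∅∪out(21)={5}
  fail(4) 'bbac': from fail(3)=20 chase 'c': 20→0 ⇒ 6;  out=∅∪out(6)=∅
  fail(9) 'cbcb': from fail(8)=11 chase 'b': 11→6 ⇒ 7;  out=∅∪out(7)=∅
  fail(13) 'bbcc': from fail(12)=11 chase 'c': 11→6→0 ⇒ 6;  out=∅∪out(6)=∅
  fail(18) 'cabb': from fail(17)=21 chase 'b': 21→1 ⇒ 2;  out=∅∪out(2)=∅
  fail(5) 'bbacc': from fail(4)=6 chase 'c': 6→0 ⇒ 6;  out={0}∪out(6)={0}
  fail(10) 'cbcbc': from fail(9)=7 chase 'c': 7 ⇒ 8;  out={1}∪out(8)={1,2}
  fail(14) 'bbcca': from fail(13)=6 chase 'a': 6 ⇒ 16;  out=∅∪out(16)=∅
  fail(19) 'cabba': from fail(18)=2 chase 'a': 2 ⇒ 3;  out={4}∪out(3)={4}
  fail(15) 'bbccab': from fail(14)=16 chase 'b': 16 ⇒ 17;  out={3}∪out(17)={3,5}

Run:
[0] read 'b'  n0⇒n1
[1] read 'b'  n1⇒n2
[2] read 'a'  n2⇒n3
[3] read 'c'  n3⇒n4
[4] read 'c'  n4⇒n5  ** P0@[0:4]
[5] read 'b'  n5⇒n7 (via fail)
[6] read 'b'  n7⇒n2 (via fail)
[7] read 'a'  n2⇒n3
[8] read 'c'  n3⇒n4
[9] read 'c'  n4⇒n5  ** P0@[5:9]
[10] read 'a'  n5⇒n16 (via fail)
[11] read 'b'  n16⇒n17  ** P5@[10:11]
[12] read 'b'  n17⇒n18
[13] read 'c'  n18⇒n12 (via fail)  ** P2@[12:13]
[14] read 'a'  n12⇒n16 (via fail)
[15] read 'b'  n16⇒n17  ** P5@[14:15]
[16] read 'c'  n17⇒n11 (via fail)  ** P2@[15:16]
[17] read 'b'  n11⇒n7 (via fail)
[18] read 'c'  n7⇒n8  ** P2@[17:18]
[19] read 'b'  n8⇒n9
[20] read 'c'  n9⇒n10  ** P1@[16:20],P2@[19:20]
[21] read 'a'  n10⇒n16 (via fail)
[22] read 'a'  n16⇒n20 (via fail)
[23] read 'b'  n20⇒n21  ** P5@[22:23]
[24] read 'c'  n21⇒n11 (via fail)  ** P2@[23:24]
[25] read 'a'  n11⇒n16 (via fail)
[26] read 'c'  n16⇒n6 (via fail)
[27] read 'b'  n6⇒n7
[28] read 'c'  n7⇒n8  ** P2@[27:28]
[29] read 'b'  n8⇒n9
[30] read 'c'  n9⇒n10  ** P1@[26:30],P2@[29:30]
[31] read 'b'  n10⇒n9 (via fail)
[32] read 'c'  n9⇒n10  ** P1@[28:32],P2@[31:32]
[33] read 'b'  n10⇒n9 (via fail)
[34] read 'a'  n9⇒n20 (via fail)
[35] read 'b'  n20⇒n21  ** P5@[34:35]
[36] read 'a'  n21⇒n20 (via fail)
[37] read 'b'  n20⇒n21  ** P5@[36:37]
[38] read 'c'  n21⇒n11 (via fail)  ** P2@[37:38]
[39] read 'b'  n11⇒n7 (via fail)
[40] read 'a'  n7⇒n20 (via fail)
[41] read 'b'  n20⇒n21  ** P5@[40:41]
[42] read 'a'  n21⇒n20 (via fail)
[43] read 'c'  n20⇒n6 (via fail)
[44] read 'a'  n6⇒n16
[45] read 'b'  n16⇒n17  ** P5@[44:45]
[46] read 'b'  n17⇒n18
[47] read 'a'  n18⇒n19  ** P4@[43:47]
[48] read 'b'  n19⇒n21 (via fail)  ** P5@[47:48]
[49] read 'b'  n21⇒n2 (via fail)
[50] read 'b'  n2⇒n2 (via fail)
[51] read 'a'  n2⇒n3
[52] read 'c'  n3⇒n4
[53] read 'c'  n4⇒n5  ** P0@[49:53]
[54] read 'a'  n5⇒n16 (via fail)
[55] read 'a'  n16⇒n20 (via fail)
[56] read 'a'  n20⇒n20 (via fail)
[57] read 'b'  n20⇒n21  ** P5@[56:57]
[58] read 'b'  n21⇒n2 (via fail)
[59] read 'c'  n2⇒n12  ** P2@[58:59]
[60] read 'b'  n12⇒n7 (via fail)
[61] read 'c'  n7⇒n8  ** P2@[60:61]
[62] read 'b'  n8⇒n9
[63] read 'b'  n9⇒n2 (via fail)
[64] read 'a'  n2⇒n3
[65] read 'c'  n3⇒n4
[66] read 'c'  n4⇒n5  ** P0@[62:66]
[67] read 'c'  n5⇒n6 (via fail)
[68] read 'c'  n6⇒n6 (via fail)
[69] read 'c'  n6⇒n6 (via fail)
[70] read 'b'  n6⇒n7
[71] read 'a'  n7⇒n20 (via fail)
[72] read 'c'  n20⇒n6 (via fail)
[73] read 'a'  n6⇒n16
[74] read 'b'  n16⇒n17  ** P5@[73:74]
[75] read 'b'  n17⇒n18
[76] read 'a'  n18⇒n19  ** P4@[72:76]

Matches: [[4,0],[9,0],[11,5],[13,2],[15,5],[16,2],[18,2],[20,1],[20,2],[23,5],[24,2],[28,2],[30,1],[30,2],[32,1],[32,2],[35,5],[37,5],[38,2],[41,5],[45,5],[47,4],[48,5],[53,0],[57,5],[59,2],[61,2],[66,0],[74,5],[76,4]]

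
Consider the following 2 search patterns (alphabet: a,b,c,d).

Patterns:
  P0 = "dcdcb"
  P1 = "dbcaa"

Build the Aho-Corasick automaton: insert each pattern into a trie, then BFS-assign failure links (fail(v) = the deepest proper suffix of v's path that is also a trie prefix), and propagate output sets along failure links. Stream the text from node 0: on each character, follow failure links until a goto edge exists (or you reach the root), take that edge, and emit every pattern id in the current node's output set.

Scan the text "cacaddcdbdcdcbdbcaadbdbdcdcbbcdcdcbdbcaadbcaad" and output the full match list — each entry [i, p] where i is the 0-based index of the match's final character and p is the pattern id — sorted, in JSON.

Build automaton:
Trie nodes:
  0='ε' goto d→1
  1='d' goto b→6 c→2
  2='dc' goto d→3
  3='dcd' goto c→4
  4='dcdc' goto b→5
  5='dcdcb' goto ·  ←P0
  6='db' goto c→7
  7='dbc' goto a→8
  8='dbca' goto a→9
  9='dbcaa' goto ·  ←P1

Failure links (BFS by depth):
  fail(1) 'd': from fail(0)=0 chase 'd': 0 ⇒ 0;  out=∅∪out(0)=∅
  fail(2) 'dc': from fail(1)=0 chase 'c': 0 ⇒ 0;  out=∅∪out(0)=∅
  fail(6) 'db': from fail(1)=0 chase 'b': 0 ⇒ 0;  out=∅∪out(0)=∅
  fail(3) 'dcd': from fail(2)=0 chase 'd': 0 ⇒ 1;  out=∅∪out(1)=∅
  fail(7) 'dbc': from fail(6)=0 chase 'c': 0 ⇒ 0;  out=∅∪out(0)=∅
  fail(4) 'dcdc': from fail(3)=1 chase 'c': 1 ⇒ 2;  out=∅∪out(2)=∅
  fail(8) 'dbca': from fail(7)=0 chase 'a': 0 ⇒ 0;  out=∅∪out(0)=∅
  fail(5) 'dcdcb': from fail(4)=2 chase 'b': 2→0 ⇒ 0;  out={0}∪out(0)={0}
  fail(9) 'dbcaa': from fail(8)=0 chase 'a': 0 ⇒ 0;  out={1}∪out(0)={1}

Run:
i=0 'c': node 0→0
i=1 'a': node 0→0
i=2 'c': node 0→0
i=3 'a': node 0→0
i=4 'd': node 0→1
i=5 'd': node 1→1 ·f
i=6 'c': node 1→2
i=7 'd': node 2→3
i=8 'b': node 3→6 ·f
i=9 'd': node 6→1 ·f
i=10 'c': node 1→2
i=11 'd': node 2→3
i=12 'c': node 3→4
i=13 'b': node 4→5  → match P0@[9:13]
i=14 'd': node 5→1 ·f
i=15 'b': node 1→6
i=16 'c': node 6→7
i=17 'a': node 7→8
i=18 'a': node 8→9  → match P1@[14:18]
i=19 'd': node 9→1 ·f
i=20 'b': node 1→6
i=21 'd': node 6→1 ·f
i=22 'b': node 1→6
i=23 'd': node 6→1 ·f
i=24 'c': node 1→2
i=25 'd': node 2→3
i=26 'c': node 3→4
i=27 'b': node 4→5  → match P0@[23:27]
i=28 'b': node 5→0 ·f
i=29 'c': node 0→0
i=30 'd': node 0→1
i=31 'c': node 1→2
i=32 'd': node 2→3
i=33 'c': node 3→4
i=34 'b': node 4→5  → match P0@[30:34]
i=35 'd': node 5→1 ·f
i=36 'b': node 1→6
i=37 'c': node 6→7
i=38 'a': node 7→8
i=39 'a': node 8→9  → match P1@[35:39]
i=40 'd': node 9→1 ·f
i=41 'b': node 1→6
i=42 'c': node 6→7
i=43 'a': node 7→8
i=44 'a': node 8→9  → match P1@[40:44]
i=45 'd': node 9→1 ·f

All matches (sorted): [[13,0],[18,1],[27,0],[34,0],[39,1],[44,1]]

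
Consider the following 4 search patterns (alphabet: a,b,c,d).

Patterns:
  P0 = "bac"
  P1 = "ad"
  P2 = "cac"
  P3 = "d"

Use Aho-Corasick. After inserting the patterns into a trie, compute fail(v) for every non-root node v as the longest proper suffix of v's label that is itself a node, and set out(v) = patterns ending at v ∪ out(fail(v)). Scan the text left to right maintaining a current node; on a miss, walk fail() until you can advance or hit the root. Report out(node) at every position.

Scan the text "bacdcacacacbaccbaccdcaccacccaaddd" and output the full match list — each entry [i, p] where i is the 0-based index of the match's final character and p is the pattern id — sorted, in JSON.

Construct AC machine:
Trie nodes:
  0='ε' goto a→4 b→1 c→6 d→9
  1='b' goto a→2
  2='ba' goto c→3
  3='bac' goto ·  [P0 ends]
  4='a' goto d→5
  5='ad' goto ·  [P1 ends]
  6='c' goto a→7
  7='ca' goto c→8
  8='cac' goto ·  [P2 ends]
  9='d' goto ·  [P3 ends]

BFS fail/out derivation:
  n1('b'): parent n0 fail=0; on 'b' 0 → fail=0;  out ∅∪∅=∅
  n4('a'): parent n0 fail=0; on 'a' 0 → fail=0;  out ∅∪∅=∅
  n6('c'): parent n0 fail=0; on 'c' 0 → fail=0;  out ∅∪∅=∅
  n9('d'): parent n0 fail=0; on 'd' 0 → fail=0;  out {3}∪∅={3}
  n2('ba'): parent n1 fail=0; on 'a' 0 → fail=4;  out ∅∪∅=∅
  n5('ad'): parent n4 fail=0; on 'd' 0 → fail=9;  out {1}∪{3}={1,3}
  n7('ca'): parent n6 fail=0; on 'a' 0 → fail=4;  out ∅∪∅=∅
  n3('bac'): parent n2 fail=4; on 'c' 4→0 → fail=6;  out {0}∪∅={0}
  n8('cac'): parent n7 fail=4; on 'c' 4→0 → fail=6;  out {2}∪∅={2}

Run:
pos 0 'b': at 1
pos 1 'a': at 2
pos 2 'c': at 3  emit P0@[0:2]
pos 3 'd': at 9 (fail-walked)  emit P3@[3:3]
pos 4 'c': at 6 (fail-walked)
pos 5 'a': at 7
pos 6 'c': at 8  emit P2@[4:6]
pos 7 'a': at 7 (fail-walked)
pos 8 'c': at 8  emit P2@[6:8]
pos 9 'a': at 7 (fail-walked)
pos 10 'c': at 8  emit P2@[8:10]
pos 11 'b': at 1 (fail-walked)
pos 12 'a': at 2
pos 13 'c': at 3  emit P0@[11:13]
pos 14 'c': at 6 (fail-walked)
pos 15 'b': at 1 (fail-walked)
pos 16 'a': at 2
pos 17 'c': at 3  emit P0@[15:17]
pos 18 'c': at 6 (fail-walked)
pos 19 'd': at 9 (fail-walked)  emit P3@[19:19]
pos 20 'c': at 6 (fail-walked)
pos 21 'a': at 7
pos 22 'c': at 8  emit P2@[20:22]
pos 23 'c': at 6 (fail-walked)
pos 24 'a': at 7
pos 25 'c': at 8  emit P2@[23:25]
pos 26 'c': at 6 (fail-walked)
pos 27 'c': at 6 (fail-walked)
pos 28 'a': at 7
pos 29 'a': at 4 (fail-walked)
pos 30 'd': at 5  emit P1@[29:30],P3@[30:30]
pos 31 'd': at 9 (fail-walked)  emit P3@[31:31]
pos 32 'd': at 9 (fail-walked)  emit P3@[32:32]

All matches (sorted): [[2,0],[3,3],[6,2],[8,2],[10,2],[13,0],[17,0],[19,3],[22,2],[25,2],[30,1],[30,3],[31,3],[32,3]]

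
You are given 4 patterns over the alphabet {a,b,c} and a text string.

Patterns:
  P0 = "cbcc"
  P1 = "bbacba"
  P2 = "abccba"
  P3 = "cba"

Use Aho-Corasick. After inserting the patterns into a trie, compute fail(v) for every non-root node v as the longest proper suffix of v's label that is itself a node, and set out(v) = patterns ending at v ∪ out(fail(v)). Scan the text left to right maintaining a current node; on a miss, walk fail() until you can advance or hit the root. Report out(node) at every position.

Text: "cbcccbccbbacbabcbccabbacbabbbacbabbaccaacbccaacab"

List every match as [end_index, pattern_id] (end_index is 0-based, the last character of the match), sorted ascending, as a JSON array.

Construct AC machine:
Trie (insert patterns):
  n0 'ε': a→11 b→5 c→1
  n1 'c': b→2
  n2 'cb': a→17 c→3
  n3 'cbc': c→4
  n4 'cbcc': ·  [P0 ends]
  n5 'b': b→6
  n6 'bb': a→7
  n7 'bba': c→8
  n8 'bbac': b→9
  n9 'bbacb': a→10
  n10 'bbacba': ·  [P1 ends]
  n11 'a': b→12
  n12 'ab': c→13
  n13 'abc': c→14
  n14 'abcc': b→15
  n15 'abccb': a→16
  n16 'abccba': ·  [P2 ends]
  n17 'cba': ·  [P3 ends]

BFS fail/out derivation:
  fail(1) 'c': from fail(0)=0 chase 'c': 0 ⇒ 0;  out=∅∪out(0)=∅
  fail(5) 'b': from fail(0)=0 chase 'b': 0 ⇒ 0;  out=∅∪out(0)=∅
  fail(11) 'a': from fail(0)=0 chase 'a': 0 ⇒ 0;  out=∅∪out(0)=∅
  fail(2) 'cb': from fail(1)=0 chase 'b': 0 ⇒ 5;  out=∅∪out(5)=∅
  fail(6) 'bb': from fail(5)=0 chase 'b': 0 ⇒ 5;  out=∅∪out(5)=∅
  fail(12) 'ab': from fail(11)=0 chase 'b': 0 ⇒ 5;  out=∅∪out(5)=∅
  fail(3) 'cbc': from fail(2)=5 chase 'c': 5→0 ⇒ 1;  out=∅∪out(1)=∅
  fail(7) 'bba': from fail(6)=5 chase 'a': 5→0 ⇒ 11;  out=∅∪out(11)=∅
  fail(13) 'abc': from fail(12)=5 chase 'c': 5→0 ⇒ 1;  out=∅∪out(1)=∅
  fail(17) 'cba': from fail(2)=5 chase 'a': 5→0 ⇒ 11;  out={3}∪out(11)={3}
  fail(4) 'cbcc': from fail(3)=1 chase 'c': 1→0 ⇒ 1;  out={0}∪out(1)={0}
  fail(8) 'bbac': from fail(7)=11 chase 'c': 11→0 ⇒ 1;  out=∅∪out(1)=∅
  fail(14) 'abcc': from fail(13)=1 chase 'c': 1→0 ⇒ 1;  out=∅∪out(1)=∅
  fail(9) 'bbacb': from fail(8)=1 chase 'b': 1 ⇒ 2;  out=∅∪out(2)=∅
  fail(15) 'abccb': from fail(14)=1 chase 'b': 1 ⇒ 2;  out=∅∪out(2)=∅
  fail(10) 'bbacba': from fail(9)=2 chase 'a': 2 ⇒ 17;  out={1}∪out(17)={1,3}
  fail(16) 'abccba': from fail(15)=2 chase 'a': 2 ⇒ 17;  out={2}∪out(17)={2,3}

Text stream:
[0] read 'c'  n0⇒n1
[1] read 'b'  n1⇒n2
[2] read 'c'  n2⇒n3
[3] read 'c'  n3⇒n4  ** P0@[0:3]
[4] read 'c'  n4⇒n1 (fail-walked)
[5] read 'b'  n1⇒n2
[6] read 'c'  n2⇒n3
[7] read 'c'  n3⇒n4  ** P0@[4:7]
[8] read 'b'  n4⇒n2 (fail-walked)
[9] read 'b'  n2⇒n6 (fail-walked)
[10] read 'a'  n6⇒n7
[11] read 'c'  n7⇒n8
[12] read 'b'  n8⇒n9
[13] read 'a'  n9⇒n10  ** P1@[8:13],P3@[11:13]
[14] read 'b'  n10⇒n12 (fail-walked)
[15] read 'c'  n12⇒n13
[16] read 'b'  n13⇒n2 (fail-walked)
[17] read 'c'  n2⇒n3
[18] read 'c'  n3⇒n4  ** P0@[15:18]
[19] read 'a'  n4⇒n11 (fail-walked)
[20] read 'b'  n11⇒n12
[21] read 'b'  n12⇒n6 (fail-walked)
[22] read 'a'  n6⇒n7
[23] read 'c'  n7⇒n8
[24] read 'b'  n8⇒n9
[25] read 'a'  n9⇒n10  ** P1@[20:25],P3@[23:25]
[26] read 'b'  n10⇒n12 (fail-walked)
[27] read 'b'  n12⇒n6 (fail-walked)
[28] read 'b'  n6⇒n6 (fail-walked)
[29] read 'a'  n6⇒n7
[30] read 'c'  n7⇒n8
[31] read 'b'  n8⇒n9
[32] read 'a'  n9⇒n10  ** P1@[27:32],P3@[30:32]
[33] read 'b'  n10⇒n12 (fail-walked)
[34] read 'b'  n12⇒n6 (fail-walked)
[35] read 'a'  n6⇒n7
[36] read 'c'  n7⇒n8
[37] read 'c'  n8⇒n1 (fail-walked)
[38] read 'a'  n1⇒n11 (fail-walked)
[39] read 'a'  n11⇒n11 (fail-walked)
[40] read 'c'  n11⇒n1 (fail-walked)
[41] read 'b'  n1⇒n2
[42] read 'c'  n2⇒n3
[43] read 'c'  n3⇒n4  ** P0@[40:43]
[44] read 'a'  n4⇒n11 (fail-walked)
[45] read 'a'  n11⇒n11 (fail-walked)
[46] read 'c'  n11⇒n1 (fail-walked)
[47] read 'a'  n1⇒n11 (fail-walked)
[48] read 'b'  n11⇒n12

Matches: [[3,0],[7,0],[13,1],[13,3],[18,0],[25,1],[25,3],[32,1],[32,3],[43,0]]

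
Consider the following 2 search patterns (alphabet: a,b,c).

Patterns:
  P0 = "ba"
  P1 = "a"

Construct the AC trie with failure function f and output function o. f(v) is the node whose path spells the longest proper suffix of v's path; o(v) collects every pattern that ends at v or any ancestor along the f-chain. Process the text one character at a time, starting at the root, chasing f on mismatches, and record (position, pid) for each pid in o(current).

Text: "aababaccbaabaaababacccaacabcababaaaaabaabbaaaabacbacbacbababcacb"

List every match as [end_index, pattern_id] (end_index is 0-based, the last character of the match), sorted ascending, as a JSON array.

Construct AC machine:
Trie (insert patterns):
  0='ε' goto a→3 b→1
  1='b' goto a→2
  2='ba' goto ·  ←P0
  3='a' goto ·  ←P1

BFS fail/out derivation:
  fail(1) 'b': from fail(0)=0 chase 'b': 0 ⇒ 0;  out=∅∪out(0)=∅
  fail(3) 'a': from fail(0)=0 chase 'a': 0 ⇒ 0;  out={1}∪out(0)={1}
  fail(2) 'ba': from fail(1)=0 chase 'a': 0 ⇒ 3;  out={0}∪out(3)={0,1}

Text stream:
[0] read 'a'  n0⇒n3  ** P1@[0:0]
[1] read 'a'  n3⇒n3 (fail-walked)  ** P1@[1:1]
[2] read 'b'  n3⇒n1 (fail-walked)
[3] read 'a'  n1⇒n2  ** P0@[2:3],P1@[3:3]
[4] read 'b'  n2⇒n1 (fail-walked)
[5] read 'a'  n1⇒n2  ** P0@[4:5],P1@[5:5]
[6] read 'c'  n2⇒n0 (fail-walked)
[7] read 'c'  n0⇒n0
[8] read 'b'  n0⇒n1
[9] read 'a'  n1⇒n2  ** P0@[8:9],P1@[9:9]
[10] read 'a'  n2⇒n3 (fail-walked)  ** P1@[10:10]
[11] read 'b'  n3⇒n1 (fail-walked)
[12] read 'a'  n1⇒n2  ** P0@[11:12],P1@[12:12]
[13] read 'a'  n2⇒n3 (fail-walked)  ** P1@[13:13]
[14] read 'a'  n3⇒n3 (fail-walked)  ** P1@[14:14]
[15] read 'b'  n3⇒n1 (fail-walked)
[16] read 'a'  n1⇒n2  ** P0@[15:16],P1@[16:16]
[17] read 'b'  n2⇒n1 (fail-walked)
[18] read 'a'  n1⇒n2  ** P0@[17:18],P1@[18:18]
[19] read 'c'  n2⇒n0 (fail-walked)
[20] read 'c'  n0⇒n0
[21] read 'c'  n0⇒n0
[22] read 'a'  n0⇒n3  ** P1@[22:22]
[23] read 'a'  n3⇒n3 (fail-walked)  ** P1@[23:23]
[24] read 'c'  n3⇒n0 (fail-walked)
[25] read 'a'  n0⇒n3  ** P1@[25:25]
[26] read 'b'  n3⇒n1 (fail-walked)
[27] read 'c'  n1⇒n0 (fail-walked)
[28] read 'a'  n0⇒n3  ** P1@[28:28]
[29] read 'b'  n3⇒n1 (fail-walked)
[30] read 'a'  n1⇒n2  ** P0@[29:30],P1@[30:30]
[31] read 'b'  n2⇒n1 (fail-walked)
[32] read 'a'  n1⇒n2  ** P0@[31:32],P1@[32:32]
[33] read 'a'  n2⇒n3 (fail-walked)  ** P1@[33:33]
[34] read 'a'  n3⇒n3 (fail-walked)  ** P1@[34:34]
[35] read 'a'  n3⇒n3 (fail-walked)  ** P1@[35:35]
[36] read 'a'  n3⇒n3 (fail-walked)  ** P1@[36:36]
[37] read 'b'  n3⇒n1 (fail-walked)
[38] read 'a'  n1⇒n2  ** P0@[37:38],P1@[38:38]
[39] read 'a'  n2⇒n3 (fail-walked)  ** P1@[39:39]
[40] read 'b'  n3⇒n1 (fail-walked)
[41] read 'b'  n1⇒n1 (fail-walked)
[42] read 'a'  n1⇒n2  ** P0@[41:42],P1@[42:42]
[43] read 'a'  n2⇒n3 (fail-walked)  ** P1@[43:43]
[44] read 'a'  n3⇒n3 (fail-walked)  ** P1@[44:44]
[45] read 'a'  n3⇒n3 (fail-walked)  ** P1@[45:45]
[46] read 'b'  n3⇒n1 (fail-walked)
[47] read 'a'  n1⇒n2  ** P0@[46:47],P1@[47:47]
[48] read 'c'  n2⇒n0 (fail-walked)
[49] read 'b'  n0⇒n1
[50] read 'a'  n1⇒n2  ** P0@[49:50],P1@[50:50]
[51] read 'c'  n2⇒n0 (fail-walked)
[52] read 'b'  n0⇒n1
[53] read 'a'  n1⇒n2  ** P0@[52:53],P1@[53:53]
[54] read 'c'  n2⇒n0 (fail-walked)
[55] read 'b'  n0⇒n1
[56] read 'a'  n1⇒n2  ** P0@[55:56],P1@[56:56]
[57] read 'b'  n2⇒n1 (fail-walked)
[58] read 'a'  n1⇒n2  ** P0@[57:58],P1@[58:58]
[59] read 'b'  n2⇒n1 (fail-walked)
[60] read 'c'  n1⇒n0 (fail-walked)
[61] read 'a'  n0⇒n3  ** P1@[61:61]
[62] read 'c'  n3⇒n0 (fail-walked)
[63] read 'b'  n0⇒n1

All matches (sorted): [[0,1],[1,1],[3,0],[3,1],[5,0],[5,1],[9,0],[9,1],[10,1],[12,0],[12,1],[13,1],[14,1],[16,0],[16,1],[18,0],[18,1],[22,1],[23,1],[25,1],[28,1],[30,0],[30,1],[32,0],[32,1],[33,1],[34,1],[35,1],[36,1],[38,0],[38,1],[39,1],[42,0],[42,1],[43,1],[44,1],[45,1],[47,0],[47,1],[50,0],[50,1],[53,0],[53,1],[56,0],[56,1],[58,0],[58,1],[61,1]]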